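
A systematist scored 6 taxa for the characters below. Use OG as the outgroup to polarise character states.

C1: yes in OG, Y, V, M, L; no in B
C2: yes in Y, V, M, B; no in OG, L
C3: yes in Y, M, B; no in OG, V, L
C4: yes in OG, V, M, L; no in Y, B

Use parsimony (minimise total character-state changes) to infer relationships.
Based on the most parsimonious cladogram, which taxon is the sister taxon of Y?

B

Character polarity is set by the outgroup: the derived state is whichever differs from the outgroup's state, so for C1, C4 the derived state is 'no', and for the remaining characters it is 'yes'.
C1: derived state 'no' in B only — an autapomorphy, so it tells us nothing about relationships among taxa.
C2: derived state 'yes' in B, M, V, and Y only — synapomorphy for {B, M, V, Y}.
C3 (derived state 'yes') is shared by B, M, and Y — a synapomorphy uniting that clade.
C4 (derived state 'no') is shared by B and Y — a synapomorphy uniting that clade.
Most parsimonious ingroup topology: ((((Y,B),M),V),L).
Y and B form a cherry on this tree, so they are sister taxa.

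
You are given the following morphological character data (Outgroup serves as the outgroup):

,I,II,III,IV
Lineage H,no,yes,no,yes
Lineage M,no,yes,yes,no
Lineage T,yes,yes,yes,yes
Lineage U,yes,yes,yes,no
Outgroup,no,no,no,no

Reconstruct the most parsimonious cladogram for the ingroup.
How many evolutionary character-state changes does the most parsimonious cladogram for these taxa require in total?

The outgroup has state 'no' for every character, so 'yes' is the derived state throughout.
I: derived state 'yes' in Lineage T and Lineage U only — synapomorphy for {Lineage T, Lineage U}.
II (derived state 'yes') is shared by all ingroup taxa — unites the whole ingroup.
III (derived state 'yes') is shared by Lineage M, Lineage T, and Lineage U — a synapomorphy uniting that clade.
IV groups Lineage H and Lineage T, which is incompatible with the clades supported by the remaining characters; treating it as convergent (homoplasy) costs fewer steps than any alternative tree.
Most parsimonious ingroup topology: (((Lineage U,Lineage T),Lineage M),Lineage H).
Changes per character on this tree: I: 1; II: 1; III: 1; IV: 2.
Total = 5.

5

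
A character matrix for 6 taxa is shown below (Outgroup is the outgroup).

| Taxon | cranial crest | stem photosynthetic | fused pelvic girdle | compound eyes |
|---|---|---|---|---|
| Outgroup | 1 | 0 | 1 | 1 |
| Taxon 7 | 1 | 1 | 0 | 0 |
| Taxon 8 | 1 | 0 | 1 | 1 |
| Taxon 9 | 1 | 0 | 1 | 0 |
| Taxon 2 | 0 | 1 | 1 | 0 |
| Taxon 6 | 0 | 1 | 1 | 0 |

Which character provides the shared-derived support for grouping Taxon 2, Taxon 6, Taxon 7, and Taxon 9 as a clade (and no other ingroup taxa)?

compound eyes

Character polarity is set by the outgroup: the derived state is whichever differs from the outgroup's state, so for cranial crest, fused pelvic girdle, compound eyes the derived state is '0', and for the remaining characters it is '1'.
cranial crest (derived state '0') is shared by Taxon 2 and Taxon 6 — a synapomorphy uniting that clade.
stem photosynthetic (derived state '1') is shared by Taxon 2, Taxon 6, and Taxon 7 — a synapomorphy uniting that clade.
fused pelvic girdle: derived state '0' in Taxon 7 only — an autapomorphy, so it tells us nothing about relationships among taxa.
compound eyes: derived state '0' in Taxon 2, Taxon 6, Taxon 7, and Taxon 9 only — synapomorphy for {Taxon 2, Taxon 6, Taxon 7, Taxon 9}.
Most parsimonious ingroup topology: (((Taxon 7,(Taxon 2,Taxon 6)),Taxon 9),Taxon 8).
The clade {Taxon 2, Taxon 6, Taxon 7, Taxon 9} is supported by compound eyes: its derived state '0' occurs in exactly those taxa and in no other taxon (including the outgroup).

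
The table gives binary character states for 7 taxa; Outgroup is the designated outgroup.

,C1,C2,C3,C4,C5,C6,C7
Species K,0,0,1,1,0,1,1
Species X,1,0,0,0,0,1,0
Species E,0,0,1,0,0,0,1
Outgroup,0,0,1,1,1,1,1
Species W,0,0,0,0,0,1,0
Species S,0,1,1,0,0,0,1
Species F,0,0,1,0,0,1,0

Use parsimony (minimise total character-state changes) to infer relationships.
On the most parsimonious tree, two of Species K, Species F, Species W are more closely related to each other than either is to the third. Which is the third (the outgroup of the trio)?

Character polarity is set by the outgroup: the derived state is whichever differs from the outgroup's state, so for C3, C4, C5, C6, C7 the derived state is '0', and for the remaining characters it is '1'.
C1 (derived state '1') is unique to Species X (autapomorphy; uninformative for grouping).
C2 (derived state '1') is unique to Species S (autapomorphy; uninformative for grouping).
C3: derived state '0' in Species W and Species X only — synapomorphy for {Species W, Species X}.
Only Species E, Species F, Species S, Species W, and Species X show the derived state '0' for C4, supporting them as a clade.
All ingroup taxa share the derived state '0' for C5; it defines the ingroup but does not resolve relationships within it.
Only Species E and Species S show the derived state '0' for C6, supporting them as a clade.
C7 (derived state '0') is shared by Species F, Species W, and Species X — a synapomorphy uniting that clade.
Most parsimonious ingroup topology: ((((Species W,Species X),Species F),(Species S,Species E)),Species K).
Species F and Species W share a more recent common ancestor with each other than either does with Species K, so Species K is the least closely related of the three.

Species K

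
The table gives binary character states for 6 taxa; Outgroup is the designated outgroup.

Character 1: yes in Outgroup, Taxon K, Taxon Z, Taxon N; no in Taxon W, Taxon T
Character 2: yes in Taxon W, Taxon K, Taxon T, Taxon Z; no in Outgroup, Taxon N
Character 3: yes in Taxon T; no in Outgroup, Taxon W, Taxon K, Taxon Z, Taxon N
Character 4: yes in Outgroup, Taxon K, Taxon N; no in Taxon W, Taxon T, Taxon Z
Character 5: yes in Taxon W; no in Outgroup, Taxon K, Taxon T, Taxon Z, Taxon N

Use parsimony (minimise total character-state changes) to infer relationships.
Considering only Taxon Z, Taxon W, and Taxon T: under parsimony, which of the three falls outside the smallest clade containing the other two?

Character polarity is set by the outgroup: the derived state is whichever differs from the outgroup's state, so for Character 1, Character 4 the derived state is 'no', and for the remaining characters it is 'yes'.
Character 1 (derived state 'no') is shared by Taxon T and Taxon W — a synapomorphy uniting that clade.
Character 2 (derived state 'yes') is shared by Taxon K, Taxon T, Taxon W, and Taxon Z — a synapomorphy uniting that clade.
Character 3: derived state 'yes' in Taxon T only — an autapomorphy, so it tells us nothing about relationships among taxa.
Character 4: derived state 'no' in Taxon T, Taxon W, and Taxon Z only — synapomorphy for {Taxon T, Taxon W, Taxon Z}.
Character 5 (derived state 'yes') is unique to Taxon W (autapomorphy; uninformative for grouping).
Most parsimonious ingroup topology: ((((Taxon W,Taxon T),Taxon Z),Taxon K),Taxon N).
Taxon T and Taxon W share a more recent common ancestor with each other than either does with Taxon Z, so Taxon Z is the least closely related of the three.

Taxon Z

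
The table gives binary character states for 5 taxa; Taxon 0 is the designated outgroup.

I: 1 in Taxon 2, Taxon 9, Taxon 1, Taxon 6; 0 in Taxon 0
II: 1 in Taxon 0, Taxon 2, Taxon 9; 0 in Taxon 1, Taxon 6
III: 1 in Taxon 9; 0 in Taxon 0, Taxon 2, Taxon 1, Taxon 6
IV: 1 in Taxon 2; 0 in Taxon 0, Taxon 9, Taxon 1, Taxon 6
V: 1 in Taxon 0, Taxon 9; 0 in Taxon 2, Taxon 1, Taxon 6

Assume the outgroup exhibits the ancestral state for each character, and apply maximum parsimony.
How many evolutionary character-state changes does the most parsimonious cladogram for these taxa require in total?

5

Character polarity is set by the outgroup: the derived state is whichever differs from the outgroup's state, so for II, V the derived state is '0', and for the remaining characters it is '1'.
I (derived state '1') is shared by all ingroup taxa — unites the whole ingroup.
Only Taxon 1 and Taxon 6 show the derived state '0' for II, supporting them as a clade.
III: derived state '1' in Taxon 9 only — an autapomorphy, so it tells us nothing about relationships among taxa.
IV: derived state '1' in Taxon 2 only — an autapomorphy, so it tells us nothing about relationships among taxa.
V (derived state '0') is shared by Taxon 1, Taxon 2, and Taxon 6 — a synapomorphy uniting that clade.
Most parsimonious ingroup topology: ((Taxon 2,(Taxon 1,Taxon 6)),Taxon 9).
Changes per character on this tree: I: 1; II: 1; III: 1; IV: 1; V: 1.
Total = 5.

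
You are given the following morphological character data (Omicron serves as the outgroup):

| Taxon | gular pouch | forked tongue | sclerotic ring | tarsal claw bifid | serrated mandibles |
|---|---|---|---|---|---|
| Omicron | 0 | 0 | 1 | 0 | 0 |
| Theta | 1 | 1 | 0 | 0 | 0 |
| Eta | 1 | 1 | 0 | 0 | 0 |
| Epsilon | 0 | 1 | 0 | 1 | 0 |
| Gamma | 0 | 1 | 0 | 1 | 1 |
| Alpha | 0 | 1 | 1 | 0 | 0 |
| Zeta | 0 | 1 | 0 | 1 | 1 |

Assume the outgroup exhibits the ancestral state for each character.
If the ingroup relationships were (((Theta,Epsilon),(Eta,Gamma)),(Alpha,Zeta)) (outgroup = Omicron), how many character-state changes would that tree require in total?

10

Map each character onto (((Theta,Epsilon),(Eta,Gamma)),(Alpha,Zeta)) (rooted by Omicron) and count the minimum state changes it requires (Fitch parsimony):
gular pouch: 2; forked tongue: 1; sclerotic ring: 2; tarsal claw bifid: 3; serrated mandibles: 2.
Total tree length = 10.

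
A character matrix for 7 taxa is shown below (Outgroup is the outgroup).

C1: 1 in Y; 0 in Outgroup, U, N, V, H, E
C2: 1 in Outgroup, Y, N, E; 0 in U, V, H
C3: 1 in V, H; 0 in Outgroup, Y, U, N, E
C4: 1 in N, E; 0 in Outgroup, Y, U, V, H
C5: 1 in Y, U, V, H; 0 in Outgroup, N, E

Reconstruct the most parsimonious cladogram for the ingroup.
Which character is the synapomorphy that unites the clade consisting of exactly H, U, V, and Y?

Character polarity is set by the outgroup: the derived state is whichever differs from the outgroup's state, so for C2 the derived state is '0', and for the remaining characters it is '1'.
C1: derived state '1' in Y only — an autapomorphy, so it tells us nothing about relationships among taxa.
Only H, U, and V show the derived state '0' for C2, supporting them as a clade.
C3: derived state '1' in H and V only — synapomorphy for {H, V}.
Only E and N show the derived state '1' for C4, supporting them as a clade.
C5: derived state '1' in H, U, V, and Y only — synapomorphy for {H, U, V, Y}.
Most parsimonious ingroup topology: ((Y,(U,(V,H))),(N,E)).
The clade {H, U, V, Y} is supported by C5: its derived state '1' occurs in exactly those taxa and in no other taxon (including the outgroup).

C5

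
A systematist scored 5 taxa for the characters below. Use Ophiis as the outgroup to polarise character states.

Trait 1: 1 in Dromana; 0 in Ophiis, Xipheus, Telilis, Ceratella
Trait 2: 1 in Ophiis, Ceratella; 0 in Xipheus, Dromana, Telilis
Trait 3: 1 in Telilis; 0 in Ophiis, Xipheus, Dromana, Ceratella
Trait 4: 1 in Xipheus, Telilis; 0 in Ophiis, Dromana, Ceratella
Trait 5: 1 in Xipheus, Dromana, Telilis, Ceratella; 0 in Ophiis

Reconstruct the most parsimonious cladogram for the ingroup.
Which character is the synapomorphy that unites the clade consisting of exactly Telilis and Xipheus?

Trait 4

Character polarity is set by the outgroup: the derived state is whichever differs from the outgroup's state, so for Trait 2 the derived state is '0', and for the remaining characters it is '1'.
Trait 1 (derived state '1') is unique to Dromana (autapomorphy; uninformative for grouping).
Trait 2: derived state '0' in Dromana, Telilis, and Xipheus only — synapomorphy for {Dromana, Telilis, Xipheus}.
Trait 3 (derived state '1') is unique to Telilis (autapomorphy; uninformative for grouping).
Trait 4: derived state '1' in Telilis and Xipheus only — synapomorphy for {Telilis, Xipheus}.
Trait 5 (derived state '1') is shared by all ingroup taxa — unites the whole ingroup.
Most parsimonious ingroup topology: (((Xipheus,Telilis),Dromana),Ceratella).
The clade {Telilis, Xipheus} is supported by Trait 4: its derived state '1' occurs in exactly those taxa and in no other taxon (including the outgroup).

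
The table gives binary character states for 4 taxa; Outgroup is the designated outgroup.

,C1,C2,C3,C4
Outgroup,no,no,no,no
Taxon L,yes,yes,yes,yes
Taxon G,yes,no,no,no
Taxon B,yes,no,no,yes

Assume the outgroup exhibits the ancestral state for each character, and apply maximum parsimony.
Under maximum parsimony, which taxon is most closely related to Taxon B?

Taxon L

The outgroup has state 'no' for every character, so 'yes' is the derived state throughout.
All ingroup taxa share the derived state 'yes' for C1; it defines the ingroup but does not resolve relationships within it.
C2: derived state 'yes' in Taxon L only — an autapomorphy, so it tells us nothing about relationships among taxa.
C3: derived state 'yes' in Taxon L only — an autapomorphy, so it tells us nothing about relationships among taxa.
C4 (derived state 'yes') is shared by Taxon B and Taxon L — a synapomorphy uniting that clade.
Most parsimonious ingroup topology: ((Taxon L,Taxon B),Taxon G).
Taxon B and Taxon L form a cherry on this tree, so they are sister taxa.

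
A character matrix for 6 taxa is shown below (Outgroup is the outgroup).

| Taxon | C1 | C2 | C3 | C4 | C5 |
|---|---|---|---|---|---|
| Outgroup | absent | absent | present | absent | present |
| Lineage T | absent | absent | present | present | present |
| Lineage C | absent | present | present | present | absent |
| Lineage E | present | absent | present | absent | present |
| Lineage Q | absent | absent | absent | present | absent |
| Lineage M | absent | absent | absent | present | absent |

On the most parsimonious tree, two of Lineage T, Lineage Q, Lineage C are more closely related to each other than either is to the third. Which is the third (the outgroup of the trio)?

Character polarity is set by the outgroup: the derived state is whichever differs from the outgroup's state, so for C3, C5 the derived state is 'absent', and for the remaining characters it is 'present'.
C1 (derived state 'present') is unique to Lineage E (autapomorphy; uninformative for grouping).
C2: derived state 'present' in Lineage C only — an autapomorphy, so it tells us nothing about relationships among taxa.
C3 (derived state 'absent') is shared by Lineage M and Lineage Q — a synapomorphy uniting that clade.
C4: derived state 'present' in Lineage C, Lineage M, Lineage Q, and Lineage T only — synapomorphy for {Lineage C, Lineage M, Lineage Q, Lineage T}.
C5 (derived state 'absent') is shared by Lineage C, Lineage M, and Lineage Q — a synapomorphy uniting that clade.
Most parsimonious ingroup topology: ((Lineage T,(Lineage C,(Lineage Q,Lineage M))),Lineage E).
Lineage C and Lineage Q share a more recent common ancestor with each other than either does with Lineage T, so Lineage T is the least closely related of the three.

Lineage T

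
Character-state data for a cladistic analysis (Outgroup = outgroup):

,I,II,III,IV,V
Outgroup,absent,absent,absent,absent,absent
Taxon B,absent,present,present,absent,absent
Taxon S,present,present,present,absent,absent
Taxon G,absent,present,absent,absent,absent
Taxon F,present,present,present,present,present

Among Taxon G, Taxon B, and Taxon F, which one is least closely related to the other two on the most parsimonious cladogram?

Taxon G

The outgroup has state 'absent' for every character, so 'present' is the derived state throughout.
I: derived state 'present' in Taxon F and Taxon S only — synapomorphy for {Taxon F, Taxon S}.
All ingroup taxa share the derived state 'present' for II; it defines the ingroup but does not resolve relationships within it.
Only Taxon B, Taxon F, and Taxon S show the derived state 'present' for III, supporting them as a clade.
IV (derived state 'present') is unique to Taxon F (autapomorphy; uninformative for grouping).
V (derived state 'present') is unique to Taxon F (autapomorphy; uninformative for grouping).
Most parsimonious ingroup topology: ((Taxon B,(Taxon S,Taxon F)),Taxon G).
Taxon F and Taxon B share a more recent common ancestor with each other than either does with Taxon G, so Taxon G is the least closely related of the three.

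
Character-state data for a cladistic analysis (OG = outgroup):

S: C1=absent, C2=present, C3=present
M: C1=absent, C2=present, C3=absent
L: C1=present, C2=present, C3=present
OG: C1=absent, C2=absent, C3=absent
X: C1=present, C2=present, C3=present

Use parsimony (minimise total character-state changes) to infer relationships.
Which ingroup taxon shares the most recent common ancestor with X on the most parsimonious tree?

The outgroup has state 'absent' for every character, so 'present' is the derived state throughout.
Only L and X show the derived state 'present' for C1, supporting them as a clade.
All ingroup taxa share the derived state 'present' for C2; it defines the ingroup but does not resolve relationships within it.
Only L, S, and X show the derived state 'present' for C3, supporting them as a clade.
Most parsimonious ingroup topology: (((X,L),S),M).
X and L form a cherry on this tree, so they are sister taxa.

L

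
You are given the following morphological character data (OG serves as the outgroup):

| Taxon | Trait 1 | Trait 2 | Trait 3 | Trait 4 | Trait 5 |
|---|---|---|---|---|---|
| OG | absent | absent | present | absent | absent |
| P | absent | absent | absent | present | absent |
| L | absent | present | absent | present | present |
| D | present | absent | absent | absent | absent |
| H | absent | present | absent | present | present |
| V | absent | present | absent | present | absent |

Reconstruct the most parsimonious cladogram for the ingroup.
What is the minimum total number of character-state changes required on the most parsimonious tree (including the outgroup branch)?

Character polarity is set by the outgroup: the derived state is whichever differs from the outgroup's state, so for Trait 3 the derived state is 'absent', and for the remaining characters it is 'present'.
Trait 1 (derived state 'present') is unique to D (autapomorphy; uninformative for grouping).
Trait 2: derived state 'present' in H, L, and V only — synapomorphy for {H, L, V}.
All ingroup taxa share the derived state 'absent' for Trait 3; it defines the ingroup but does not resolve relationships within it.
Trait 4: derived state 'present' in H, L, P, and V only — synapomorphy for {H, L, P, V}.
Only H and L show the derived state 'present' for Trait 5, supporting them as a clade.
Most parsimonious ingroup topology: ((P,((L,H),V)),D).
Changes per character on this tree: Trait 1: 1; Trait 2: 1; Trait 3: 1; Trait 4: 1; Trait 5: 1.
Total = 5.

5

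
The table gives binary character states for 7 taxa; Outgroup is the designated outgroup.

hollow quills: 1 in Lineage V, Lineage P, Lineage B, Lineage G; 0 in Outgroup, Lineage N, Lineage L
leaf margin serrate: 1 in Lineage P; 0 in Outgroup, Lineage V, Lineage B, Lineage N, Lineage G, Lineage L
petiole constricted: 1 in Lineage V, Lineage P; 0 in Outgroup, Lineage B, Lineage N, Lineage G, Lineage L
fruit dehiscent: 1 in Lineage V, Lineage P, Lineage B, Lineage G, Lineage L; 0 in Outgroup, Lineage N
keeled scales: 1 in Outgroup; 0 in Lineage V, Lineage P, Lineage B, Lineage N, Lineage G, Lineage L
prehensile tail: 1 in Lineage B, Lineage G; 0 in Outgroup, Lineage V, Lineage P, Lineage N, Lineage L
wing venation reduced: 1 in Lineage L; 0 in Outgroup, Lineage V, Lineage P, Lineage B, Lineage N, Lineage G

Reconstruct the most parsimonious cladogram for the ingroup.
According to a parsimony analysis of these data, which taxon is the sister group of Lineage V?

Lineage P

Character polarity is set by the outgroup: the derived state is whichever differs from the outgroup's state, so for keeled scales the derived state is '0', and for the remaining characters it is '1'.
hollow quills (derived state '1') is shared by Lineage B, Lineage G, Lineage P, and Lineage V — a synapomorphy uniting that clade.
leaf margin serrate: derived state '1' in Lineage P only — an autapomorphy, so it tells us nothing about relationships among taxa.
petiole constricted (derived state '1') is shared by Lineage P and Lineage V — a synapomorphy uniting that clade.
fruit dehiscent: derived state '1' in Lineage B, Lineage G, Lineage L, Lineage P, and Lineage V only — synapomorphy for {Lineage B, Lineage G, Lineage L, Lineage P, Lineage V}.
All ingroup taxa share the derived state '0' for keeled scales; it defines the ingroup but does not resolve relationships within it.
prehensile tail (derived state '1') is shared by Lineage B and Lineage G — a synapomorphy uniting that clade.
wing venation reduced (derived state '1') is unique to Lineage L (autapomorphy; uninformative for grouping).
Most parsimonious ingroup topology: ((((Lineage V,Lineage P),(Lineage B,Lineage G)),Lineage L),Lineage N).
Lineage V and Lineage P form a cherry on this tree, so they are sister taxa.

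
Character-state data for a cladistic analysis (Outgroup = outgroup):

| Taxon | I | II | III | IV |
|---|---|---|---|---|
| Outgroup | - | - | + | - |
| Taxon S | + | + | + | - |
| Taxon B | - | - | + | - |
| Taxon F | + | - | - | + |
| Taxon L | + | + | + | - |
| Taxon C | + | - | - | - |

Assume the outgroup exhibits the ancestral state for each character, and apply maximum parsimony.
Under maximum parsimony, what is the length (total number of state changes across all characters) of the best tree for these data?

Character polarity is set by the outgroup: the derived state is whichever differs from the outgroup's state, so for III the derived state is '-', and for the remaining characters it is '+'.
Only Taxon C, Taxon F, Taxon L, and Taxon S show the derived state '+' for I, supporting them as a clade.
II: derived state '+' in Taxon L and Taxon S only — synapomorphy for {Taxon L, Taxon S}.
III (derived state '-') is shared by Taxon C and Taxon F — a synapomorphy uniting that clade.
IV (derived state '+') is unique to Taxon F (autapomorphy; uninformative for grouping).
Most parsimonious ingroup topology: (((Taxon S,Taxon L),(Taxon F,Taxon C)),Taxon B).
Changes per character on this tree: I: 1; II: 1; III: 1; IV: 1.
Total = 4.

4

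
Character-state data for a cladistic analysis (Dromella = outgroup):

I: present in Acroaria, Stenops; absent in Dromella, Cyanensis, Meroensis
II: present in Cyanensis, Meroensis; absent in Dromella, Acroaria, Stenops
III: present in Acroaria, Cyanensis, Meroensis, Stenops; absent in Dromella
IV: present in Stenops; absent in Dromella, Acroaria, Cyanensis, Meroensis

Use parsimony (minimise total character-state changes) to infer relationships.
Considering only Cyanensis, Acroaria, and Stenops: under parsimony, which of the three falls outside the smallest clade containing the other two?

The outgroup has state 'absent' for every character, so 'present' is the derived state throughout.
Only Acroaria and Stenops show the derived state 'present' for I, supporting them as a clade.
Only Cyanensis and Meroensis show the derived state 'present' for II, supporting them as a clade.
All ingroup taxa share the derived state 'present' for III; it defines the ingroup but does not resolve relationships within it.
IV (derived state 'present') is unique to Stenops (autapomorphy; uninformative for grouping).
Most parsimonious ingroup topology: ((Acroaria,Stenops),(Cyanensis,Meroensis)).
Stenops and Acroaria share a more recent common ancestor with each other than either does with Cyanensis, so Cyanensis is the least closely related of the three.

Cyanensis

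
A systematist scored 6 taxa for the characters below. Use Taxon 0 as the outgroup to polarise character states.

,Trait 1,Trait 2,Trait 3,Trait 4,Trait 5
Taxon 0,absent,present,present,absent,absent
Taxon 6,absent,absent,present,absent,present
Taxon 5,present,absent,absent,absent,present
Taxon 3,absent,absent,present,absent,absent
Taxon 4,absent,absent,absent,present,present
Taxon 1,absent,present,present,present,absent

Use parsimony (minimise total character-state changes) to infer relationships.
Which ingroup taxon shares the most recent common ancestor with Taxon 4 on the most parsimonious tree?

Character polarity is set by the outgroup: the derived state is whichever differs from the outgroup's state, so for Trait 2, Trait 3 the derived state is 'absent', and for the remaining characters it is 'present'.
Trait 1: derived state 'present' in Taxon 5 only — an autapomorphy, so it tells us nothing about relationships among taxa.
Trait 2: derived state 'absent' in Taxon 3, Taxon 4, Taxon 5, and Taxon 6 only — synapomorphy for {Taxon 3, Taxon 4, Taxon 5, Taxon 6}.
Trait 3 (derived state 'absent') is shared by Taxon 4 and Taxon 5 — a synapomorphy uniting that clade.
Trait 4 (state 'present') occurs in Taxon 1 and Taxon 4 but conflicts with the nesting implied by the other characters — most parsimoniously interpreted as homoplasy.
Trait 5 (derived state 'present') is shared by Taxon 4, Taxon 5, and Taxon 6 — a synapomorphy uniting that clade.
Most parsimonious ingroup topology: (((Taxon 6,(Taxon 5,Taxon 4)),Taxon 3),Taxon 1).
Taxon 4 and Taxon 5 form a cherry on this tree, so they are sister taxa.

Taxon 5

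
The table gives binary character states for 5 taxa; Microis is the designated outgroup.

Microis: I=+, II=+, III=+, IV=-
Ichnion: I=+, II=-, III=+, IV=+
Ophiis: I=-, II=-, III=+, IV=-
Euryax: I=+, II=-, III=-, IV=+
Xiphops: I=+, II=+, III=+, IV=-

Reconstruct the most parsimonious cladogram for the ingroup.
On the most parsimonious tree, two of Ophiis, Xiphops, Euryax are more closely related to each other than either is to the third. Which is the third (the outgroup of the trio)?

Xiphops

Character polarity is set by the outgroup: the derived state is whichever differs from the outgroup's state, so for I, II, III the derived state is '-', and for the remaining characters it is '+'.
I: derived state '-' in Ophiis only — an autapomorphy, so it tells us nothing about relationships among taxa.
II: derived state '-' in Euryax, Ichnion, and Ophiis only — synapomorphy for {Euryax, Ichnion, Ophiis}.
III (derived state '-') is unique to Euryax (autapomorphy; uninformative for grouping).
IV (derived state '+') is shared by Euryax and Ichnion — a synapomorphy uniting that clade.
Most parsimonious ingroup topology: (((Ichnion,Euryax),Ophiis),Xiphops).
Ophiis and Euryax share a more recent common ancestor with each other than either does with Xiphops, so Xiphops is the least closely related of the three.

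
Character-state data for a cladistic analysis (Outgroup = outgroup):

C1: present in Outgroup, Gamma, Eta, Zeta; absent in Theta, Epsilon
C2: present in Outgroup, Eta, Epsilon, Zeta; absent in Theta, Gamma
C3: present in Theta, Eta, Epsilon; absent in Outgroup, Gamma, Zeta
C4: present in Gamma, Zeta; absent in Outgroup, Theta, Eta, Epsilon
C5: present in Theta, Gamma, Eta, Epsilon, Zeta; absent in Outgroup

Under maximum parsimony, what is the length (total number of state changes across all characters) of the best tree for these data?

Character polarity is set by the outgroup: the derived state is whichever differs from the outgroup's state, so for C1, C2 the derived state is 'absent', and for the remaining characters it is 'present'.
Only Epsilon and Theta show the derived state 'absent' for C1, supporting them as a clade.
C2 (state 'absent') occurs in Gamma and Theta but conflicts with the nesting implied by the other characters — most parsimoniously interpreted as homoplasy.
Only Epsilon, Eta, and Theta show the derived state 'present' for C3, supporting them as a clade.
Only Gamma and Zeta show the derived state 'present' for C4, supporting them as a clade.
All ingroup taxa share the derived state 'present' for C5; it defines the ingroup but does not resolve relationships within it.
Most parsimonious ingroup topology: (((Theta,Epsilon),Eta),(Gamma,Zeta)).
Changes per character on this tree: C1: 1; C2: 2; C3: 1; C4: 1; C5: 1.
Total = 6.

6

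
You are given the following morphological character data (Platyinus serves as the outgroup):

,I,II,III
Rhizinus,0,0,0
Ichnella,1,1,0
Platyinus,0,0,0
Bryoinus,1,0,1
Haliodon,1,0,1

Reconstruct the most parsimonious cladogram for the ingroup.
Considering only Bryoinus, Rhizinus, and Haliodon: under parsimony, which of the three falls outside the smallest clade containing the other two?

Rhizinus

The outgroup has state '0' for every character, so '1' is the derived state throughout.
I (derived state '1') is shared by Bryoinus, Haliodon, and Ichnella — a synapomorphy uniting that clade.
II: derived state '1' in Ichnella only — an autapomorphy, so it tells us nothing about relationships among taxa.
III (derived state '1') is shared by Bryoinus and Haliodon — a synapomorphy uniting that clade.
Most parsimonious ingroup topology: ((Ichnella,(Bryoinus,Haliodon)),Rhizinus).
Haliodon and Bryoinus share a more recent common ancestor with each other than either does with Rhizinus, so Rhizinus is the least closely related of the three.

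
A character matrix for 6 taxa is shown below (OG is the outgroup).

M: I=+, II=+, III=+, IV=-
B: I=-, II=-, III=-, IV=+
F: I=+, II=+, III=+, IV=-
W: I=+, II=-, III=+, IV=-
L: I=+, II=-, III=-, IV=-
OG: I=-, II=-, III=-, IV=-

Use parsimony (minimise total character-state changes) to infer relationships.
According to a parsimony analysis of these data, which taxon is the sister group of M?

F

The outgroup has state '-' for every character, so '+' is the derived state throughout.
Only F, L, M, and W show the derived state '+' for I, supporting them as a clade.
II (derived state '+') is shared by F and M — a synapomorphy uniting that clade.
III (derived state '+') is shared by F, M, and W — a synapomorphy uniting that clade.
IV: derived state '+' in B only — an autapomorphy, so it tells us nothing about relationships among taxa.
Most parsimonious ingroup topology: ((((M,F),W),L),B).
M and F form a cherry on this tree, so they are sister taxa.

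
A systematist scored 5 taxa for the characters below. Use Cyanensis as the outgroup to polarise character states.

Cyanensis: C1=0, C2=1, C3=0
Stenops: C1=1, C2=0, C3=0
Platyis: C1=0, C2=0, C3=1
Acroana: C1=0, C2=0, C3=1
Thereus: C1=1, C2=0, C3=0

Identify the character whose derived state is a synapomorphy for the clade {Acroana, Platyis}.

C3

Character polarity is set by the outgroup: the derived state is whichever differs from the outgroup's state, so for C2 the derived state is '0', and for the remaining characters it is '1'.
C1: derived state '1' in Stenops and Thereus only — synapomorphy for {Stenops, Thereus}.
All ingroup taxa share the derived state '0' for C2; it defines the ingroup but does not resolve relationships within it.
Only Acroana and Platyis show the derived state '1' for C3, supporting them as a clade.
Most parsimonious ingroup topology: ((Stenops,Thereus),(Platyis,Acroana)).
The clade {Acroana, Platyis} is supported by C3: its derived state '1' occurs in exactly those taxa and in no other taxon (including the outgroup).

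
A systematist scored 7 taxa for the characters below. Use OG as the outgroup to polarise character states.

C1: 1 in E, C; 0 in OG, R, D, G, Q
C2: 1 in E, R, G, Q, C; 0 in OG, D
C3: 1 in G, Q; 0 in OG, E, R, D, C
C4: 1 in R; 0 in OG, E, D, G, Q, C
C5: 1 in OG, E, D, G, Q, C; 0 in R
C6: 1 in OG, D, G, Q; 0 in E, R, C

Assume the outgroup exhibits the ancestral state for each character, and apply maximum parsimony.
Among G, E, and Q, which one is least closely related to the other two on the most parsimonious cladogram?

Character polarity is set by the outgroup: the derived state is whichever differs from the outgroup's state, so for C5, C6 the derived state is '0', and for the remaining characters it is '1'.
Only C and E show the derived state '1' for C1, supporting them as a clade.
C2 (derived state '1') is shared by C, E, G, Q, and R — a synapomorphy uniting that clade.
C3: derived state '1' in G and Q only — synapomorphy for {G, Q}.
C4 (derived state '1') is unique to R (autapomorphy; uninformative for grouping).
C5 (derived state '0') is unique to R (autapomorphy; uninformative for grouping).
C6: derived state '0' in C, E, and R only — synapomorphy for {C, E, R}.
Most parsimonious ingroup topology: ((((E,C),R),(G,Q)),D).
Q and G share a more recent common ancestor with each other than either does with E, so E is the least closely related of the three.

E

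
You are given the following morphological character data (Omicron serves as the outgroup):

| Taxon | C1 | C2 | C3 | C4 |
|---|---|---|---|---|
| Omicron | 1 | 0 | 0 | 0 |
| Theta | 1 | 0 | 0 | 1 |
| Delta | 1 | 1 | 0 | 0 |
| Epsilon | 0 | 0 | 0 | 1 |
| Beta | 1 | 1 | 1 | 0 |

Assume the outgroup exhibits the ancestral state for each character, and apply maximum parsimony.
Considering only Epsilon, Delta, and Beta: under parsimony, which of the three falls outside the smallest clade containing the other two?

Character polarity is set by the outgroup: the derived state is whichever differs from the outgroup's state, so for C1 the derived state is '0', and for the remaining characters it is '1'.
C1: derived state '0' in Epsilon only — an autapomorphy, so it tells us nothing about relationships among taxa.
Only Beta and Delta show the derived state '1' for C2, supporting them as a clade.
C3: derived state '1' in Beta only — an autapomorphy, so it tells us nothing about relationships among taxa.
C4 (derived state '1') is shared by Epsilon and Theta — a synapomorphy uniting that clade.
Most parsimonious ingroup topology: ((Theta,Epsilon),(Delta,Beta)).
Beta and Delta share a more recent common ancestor with each other than either does with Epsilon, so Epsilon is the least closely related of the three.

Epsilon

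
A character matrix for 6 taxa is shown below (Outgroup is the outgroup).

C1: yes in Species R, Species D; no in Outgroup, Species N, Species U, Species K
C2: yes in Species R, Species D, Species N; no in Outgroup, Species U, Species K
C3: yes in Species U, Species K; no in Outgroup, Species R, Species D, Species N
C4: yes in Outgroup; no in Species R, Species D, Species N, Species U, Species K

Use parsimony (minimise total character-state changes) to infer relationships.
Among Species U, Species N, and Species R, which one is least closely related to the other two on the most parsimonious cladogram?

Species U

Character polarity is set by the outgroup: the derived state is whichever differs from the outgroup's state, so for C4 the derived state is 'no', and for the remaining characters it is 'yes'.
C1: derived state 'yes' in Species D and Species R only — synapomorphy for {Species D, Species R}.
C2: derived state 'yes' in Species D, Species N, and Species R only — synapomorphy for {Species D, Species N, Species R}.
Only Species K and Species U show the derived state 'yes' for C3, supporting them as a clade.
C4 (derived state 'no') is shared by all ingroup taxa — unites the whole ingroup.
Most parsimonious ingroup topology: (((Species R,Species D),Species N),(Species U,Species K)).
Species R and Species N share a more recent common ancestor with each other than either does with Species U, so Species U is the least closely related of the three.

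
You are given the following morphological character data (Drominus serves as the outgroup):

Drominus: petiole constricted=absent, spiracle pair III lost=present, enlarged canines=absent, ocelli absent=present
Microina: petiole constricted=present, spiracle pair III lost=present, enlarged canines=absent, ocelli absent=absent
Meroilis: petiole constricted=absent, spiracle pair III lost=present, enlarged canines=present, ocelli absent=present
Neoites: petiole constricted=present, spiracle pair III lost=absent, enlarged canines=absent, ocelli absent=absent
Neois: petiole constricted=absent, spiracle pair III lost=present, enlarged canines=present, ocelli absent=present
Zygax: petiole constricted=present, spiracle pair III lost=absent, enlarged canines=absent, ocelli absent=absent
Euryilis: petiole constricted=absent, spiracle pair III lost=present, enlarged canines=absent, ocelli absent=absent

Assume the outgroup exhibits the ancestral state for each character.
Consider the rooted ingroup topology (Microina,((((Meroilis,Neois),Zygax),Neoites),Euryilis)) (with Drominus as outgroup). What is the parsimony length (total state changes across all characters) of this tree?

Map each character onto (Microina,((((Meroilis,Neois),Zygax),Neoites),Euryilis)) (rooted by Drominus) and count the minimum state changes it requires (Fitch parsimony):
petiole constricted: 3; spiracle pair III lost: 2; enlarged canines: 1; ocelli absent: 2.
Total tree length = 8.

8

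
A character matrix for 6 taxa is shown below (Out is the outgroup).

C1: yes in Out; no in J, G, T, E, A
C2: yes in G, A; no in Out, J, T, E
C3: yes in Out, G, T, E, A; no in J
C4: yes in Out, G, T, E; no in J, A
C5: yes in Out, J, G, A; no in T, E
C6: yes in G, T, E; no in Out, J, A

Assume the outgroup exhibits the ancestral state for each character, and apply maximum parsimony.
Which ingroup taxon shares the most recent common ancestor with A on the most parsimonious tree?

Character polarity is set by the outgroup: the derived state is whichever differs from the outgroup's state, so for C1, C3, C4, C5 the derived state is 'no', and for the remaining characters it is 'yes'.
All ingroup taxa share the derived state 'no' for C1; it defines the ingroup but does not resolve relationships within it.
C2 (state 'yes') occurs in A and G but conflicts with the nesting implied by the other characters — most parsimoniously interpreted as homoplasy.
C3 (derived state 'no') is unique to J (autapomorphy; uninformative for grouping).
C4: derived state 'no' in A and J only — synapomorphy for {A, J}.
C5 (derived state 'no') is shared by E and T — a synapomorphy uniting that clade.
C6 (derived state 'yes') is shared by E, G, and T — a synapomorphy uniting that clade.
Most parsimonious ingroup topology: ((J,A),(G,(T,E))).
A and J form a cherry on this tree, so they are sister taxa.

J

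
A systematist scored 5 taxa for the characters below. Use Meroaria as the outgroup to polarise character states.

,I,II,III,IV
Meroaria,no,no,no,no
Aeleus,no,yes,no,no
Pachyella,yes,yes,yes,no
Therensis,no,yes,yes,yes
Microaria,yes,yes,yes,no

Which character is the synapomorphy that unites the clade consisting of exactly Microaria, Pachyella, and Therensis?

The outgroup has state 'no' for every character, so 'yes' is the derived state throughout.
Only Microaria and Pachyella show the derived state 'yes' for I, supporting them as a clade.
All ingroup taxa share the derived state 'yes' for II; it defines the ingroup but does not resolve relationships within it.
III: derived state 'yes' in Microaria, Pachyella, and Therensis only — synapomorphy for {Microaria, Pachyella, Therensis}.
IV (derived state 'yes') is unique to Therensis (autapomorphy; uninformative for grouping).
Most parsimonious ingroup topology: (Aeleus,((Pachyella,Microaria),Therensis)).
The clade {Microaria, Pachyella, Therensis} is supported by III: its derived state 'yes' occurs in exactly those taxa and in no other taxon (including the outgroup).

III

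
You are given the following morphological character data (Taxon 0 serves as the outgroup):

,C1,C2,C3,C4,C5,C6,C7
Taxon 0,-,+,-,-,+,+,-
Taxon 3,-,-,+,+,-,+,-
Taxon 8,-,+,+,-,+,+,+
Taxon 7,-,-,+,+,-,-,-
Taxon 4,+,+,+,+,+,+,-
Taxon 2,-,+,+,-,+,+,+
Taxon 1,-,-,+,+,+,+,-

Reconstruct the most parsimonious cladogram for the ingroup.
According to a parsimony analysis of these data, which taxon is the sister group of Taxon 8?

Character polarity is set by the outgroup: the derived state is whichever differs from the outgroup's state, so for C2, C5, C6 the derived state is '-', and for the remaining characters it is '+'.
C1 (derived state '+') is unique to Taxon 4 (autapomorphy; uninformative for grouping).
C2: derived state '-' in Taxon 1, Taxon 3, and Taxon 7 only — synapomorphy for {Taxon 1, Taxon 3, Taxon 7}.
C3 (derived state '+') is shared by all ingroup taxa — unites the whole ingroup.
Only Taxon 1, Taxon 3, Taxon 4, and Taxon 7 show the derived state '+' for C4, supporting them as a clade.
C5: derived state '-' in Taxon 3 and Taxon 7 only — synapomorphy for {Taxon 3, Taxon 7}.
C6: derived state '-' in Taxon 7 only — an autapomorphy, so it tells us nothing about relationships among taxa.
Only Taxon 2 and Taxon 8 show the derived state '+' for C7, supporting them as a clade.
Most parsimonious ingroup topology: ((((Taxon 3,Taxon 7),Taxon 1),Taxon 4),(Taxon 8,Taxon 2)).
Taxon 8 and Taxon 2 form a cherry on this tree, so they are sister taxa.

Taxon 2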